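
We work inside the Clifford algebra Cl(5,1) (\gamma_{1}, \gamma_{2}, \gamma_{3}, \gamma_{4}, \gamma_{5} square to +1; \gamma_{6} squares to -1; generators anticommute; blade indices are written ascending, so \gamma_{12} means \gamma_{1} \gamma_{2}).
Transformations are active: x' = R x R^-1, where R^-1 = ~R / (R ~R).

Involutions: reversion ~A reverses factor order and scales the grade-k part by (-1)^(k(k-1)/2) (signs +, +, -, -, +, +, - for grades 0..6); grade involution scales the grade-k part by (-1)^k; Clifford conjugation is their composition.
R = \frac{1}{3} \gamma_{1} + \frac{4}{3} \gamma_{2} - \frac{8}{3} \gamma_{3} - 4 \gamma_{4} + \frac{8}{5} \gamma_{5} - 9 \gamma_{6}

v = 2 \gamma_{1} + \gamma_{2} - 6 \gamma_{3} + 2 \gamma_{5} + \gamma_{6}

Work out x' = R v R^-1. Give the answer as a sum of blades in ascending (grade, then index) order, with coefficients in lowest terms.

~R = \frac{1}{3} \gamma_{1} + \frac{4}{3} \gamma_{2} - \frac{8}{3} \gamma_{3} - 4 \gamma_{4} + \frac{8}{5} \gamma_{5} - 9 \gamma_{6}, and R ~R = -\frac{1336}{25}, so R^-1 = ~R / (-\frac{1336}{25}).
R v = \frac{151}{5} - \frac{7}{3} \gamma_{12} + \frac{10}{3} \gamma_{13} + 8 \gamma_{14} - \frac{38}{15} \gamma_{15} + \frac{55}{3} \gamma_{16} - \frac{16}{3} \gamma_{23} + 4 \gamma_{24} + \frac{16}{15} \gamma_{25} + \frac{31}{3} \gamma_{26} - 24 \gamma_{34} + \frac{64}{15} \gamma_{35} - \frac{170}{3} \gamma_{36} - 8 \gamma_{45} - 4 \gamma_{46} + \frac{98}{5} \gamma_{56}
Answer: -\frac{4763}{2004} \gamma_{1} - \frac{1256}{501} \gamma_{2} + \frac{4516}{501} \gamma_{3} + \frac{755}{167} \gamma_{4} - \frac{636}{167} \gamma_{5} + \frac{6127}{668} \gamma_{6}


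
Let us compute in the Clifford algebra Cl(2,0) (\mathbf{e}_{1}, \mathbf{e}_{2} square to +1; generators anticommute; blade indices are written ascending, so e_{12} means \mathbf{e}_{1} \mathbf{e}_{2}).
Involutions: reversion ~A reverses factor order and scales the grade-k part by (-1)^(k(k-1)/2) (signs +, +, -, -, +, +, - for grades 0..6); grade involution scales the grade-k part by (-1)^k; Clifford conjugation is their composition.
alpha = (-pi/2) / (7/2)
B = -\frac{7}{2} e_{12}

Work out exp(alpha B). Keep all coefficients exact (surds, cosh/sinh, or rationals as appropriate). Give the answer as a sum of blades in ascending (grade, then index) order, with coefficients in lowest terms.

B^2 = (-\frac{7}{2})^2*(e_{12})^2 = \frac{49}{4}*(-1) = -\frac{49}{4} (a basis 2-blade squares to minus the product of its generators' squares).
B^2 = -\frac{49}{4} — the series telescopes trigonometrically here: l = \frac{7}{2}, alpha*l = - \frac{\pi}{2}, so exp(alpha B) = cos(- \frac{\pi}{2}) + (sin(- \frac{\pi}{2})/(\frac{7}{2}))*B = 0 + (- \frac{2}{7})*B.
Answer: e_{12}


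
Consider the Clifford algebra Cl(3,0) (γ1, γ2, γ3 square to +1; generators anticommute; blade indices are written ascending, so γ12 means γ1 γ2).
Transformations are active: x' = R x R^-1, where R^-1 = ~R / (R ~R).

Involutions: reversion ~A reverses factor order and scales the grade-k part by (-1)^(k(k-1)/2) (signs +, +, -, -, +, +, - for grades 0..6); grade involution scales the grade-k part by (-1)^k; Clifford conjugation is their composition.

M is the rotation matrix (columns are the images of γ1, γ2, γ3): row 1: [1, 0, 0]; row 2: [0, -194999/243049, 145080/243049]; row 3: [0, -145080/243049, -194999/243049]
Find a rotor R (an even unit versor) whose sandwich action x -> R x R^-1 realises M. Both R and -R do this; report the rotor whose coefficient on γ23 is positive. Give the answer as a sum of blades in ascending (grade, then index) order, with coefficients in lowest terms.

Method: write R = a + b12*γ12 + b13*γ13 + b23*γ23 with a^2 + b12^2 + b13^2 + b23^2 = 1 (so R^-1 = ~R). Expanding the columns R e_j ~R gives tr M = 4a^2 - 1 and, from the antisymmetric part, M21 - M12 = -4a*b12, M13 - M31 = 4a*b13, M32 - M23 = -4a*b23.
Here tr M = -146949/243049, so a^2 = (1 + tr M)/4 = 24025/243049 and a = ±155/493. Taking a = 155/493: M21 - M12 = 0, M13 - M31 = 0, M32 - M23 = -290160/243049, giving b12 = 0, b13 = 0, b23 = 468/493, i.e. R = 155/493 + 468/493*γ23.
Its γ23 coefficient is already positive.
Answer: 155/493 + 468/493*γ23. Uniqueness: Spin(3) -> SO(3) maps R and -R to the same rotation of trace -146949/243049; fixing the sign of the γ23 coefficient removes the ambiguity.


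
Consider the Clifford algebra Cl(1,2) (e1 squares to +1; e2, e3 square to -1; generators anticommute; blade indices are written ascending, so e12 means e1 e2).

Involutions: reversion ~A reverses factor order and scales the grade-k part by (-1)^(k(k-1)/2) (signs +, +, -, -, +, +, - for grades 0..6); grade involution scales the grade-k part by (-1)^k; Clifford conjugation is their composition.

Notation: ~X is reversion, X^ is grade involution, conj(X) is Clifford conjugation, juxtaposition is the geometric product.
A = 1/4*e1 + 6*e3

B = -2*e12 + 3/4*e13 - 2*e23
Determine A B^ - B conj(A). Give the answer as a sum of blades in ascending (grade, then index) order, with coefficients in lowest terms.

first term: 9/2*e1 - 25/2*e2 + 3/16*e3 - 25/2*e123
second term: 9/2*e1 - 25/2*e2 + 3/16*e3 + 25/2*e123
Answer: -25*e123


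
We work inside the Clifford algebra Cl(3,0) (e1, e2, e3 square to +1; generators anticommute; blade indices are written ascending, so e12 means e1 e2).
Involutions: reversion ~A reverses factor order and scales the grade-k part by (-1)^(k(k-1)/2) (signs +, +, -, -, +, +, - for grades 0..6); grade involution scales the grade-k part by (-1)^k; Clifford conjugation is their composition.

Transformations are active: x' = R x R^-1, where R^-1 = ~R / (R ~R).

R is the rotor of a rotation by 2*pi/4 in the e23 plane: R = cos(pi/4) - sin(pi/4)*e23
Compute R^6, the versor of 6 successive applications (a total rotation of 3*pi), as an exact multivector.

The rotor phase is half the rotation angle and phases add under composition, so 6 steps in the e23 plane accumulate phase 6*(pi/4) = 3*pi/2: R^6 = cos(3*pi/2) - sin(3*pi/2)*e23.
cos(3*pi/2) = 0 and sin(3*pi/2) = -1, so R^6 = e23. The net rotation is 1*pi (after discarding 1 full turn, each of which contributes a factor -1 to the rotor); the rotor keeps the half-angle phase exactly.
Answer: e23


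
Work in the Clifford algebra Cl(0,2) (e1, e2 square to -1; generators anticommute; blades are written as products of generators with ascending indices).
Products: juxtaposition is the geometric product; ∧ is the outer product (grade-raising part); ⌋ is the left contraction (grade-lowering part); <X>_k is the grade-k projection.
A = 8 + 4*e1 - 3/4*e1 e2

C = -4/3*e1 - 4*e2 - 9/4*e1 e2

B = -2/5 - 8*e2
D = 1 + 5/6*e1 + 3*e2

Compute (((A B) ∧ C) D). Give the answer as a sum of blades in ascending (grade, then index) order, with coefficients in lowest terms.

step 1: -16/5 - 38/5*e1 - 64*e2 - 317/10*e1 e2
step 2: 64/15*e1 + 64/5*e2 - 716/15*e1 e2
step 3: -1888/45 + 2212/15*e1 - 1214/45*e2 - 228/5*e1 e2
Answer: -1888/45 + 2212/15*e1 - 1214/45*e2 - 228/5*e1 e2


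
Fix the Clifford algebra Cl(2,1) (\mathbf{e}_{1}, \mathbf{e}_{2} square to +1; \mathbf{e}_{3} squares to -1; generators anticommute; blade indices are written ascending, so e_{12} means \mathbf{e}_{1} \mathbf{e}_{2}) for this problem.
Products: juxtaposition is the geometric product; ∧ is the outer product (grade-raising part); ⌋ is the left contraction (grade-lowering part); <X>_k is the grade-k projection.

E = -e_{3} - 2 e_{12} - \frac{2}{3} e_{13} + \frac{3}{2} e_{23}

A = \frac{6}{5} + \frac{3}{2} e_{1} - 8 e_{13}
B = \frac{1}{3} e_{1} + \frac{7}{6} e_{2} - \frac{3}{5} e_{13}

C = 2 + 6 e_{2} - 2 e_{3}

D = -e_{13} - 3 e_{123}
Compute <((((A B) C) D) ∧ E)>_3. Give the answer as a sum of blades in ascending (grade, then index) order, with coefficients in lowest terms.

step 1: \frac{53}{10} + \frac{2}{5} e_{1} + \frac{7}{5} e_{2} + \frac{53}{30} e_{3} + \frac{7}{4} e_{12} - \frac{18}{25} e_{13} + \frac{28}{3} e_{123}
step 2: \frac{338}{15} + \frac{493}{50} e_{1} + \frac{173}{5} e_{2} - \frac{106}{15} e_{3} + \frac{737}{30} e_{12} - \frac{1456}{25} e_{13} - \frac{67}{5} e_{23} + \frac{2923}{150} e_{123}
step 3: -\frac{11}{50} + \frac{709}{15} e_{1} - \frac{4657}{30} e_{2} + \frac{1596}{25} e_{3} - \frac{173}{5} e_{12} + \frac{1219}{15} e_{13} - \frac{376}{75} e_{23} - 33 e_{123}
step 4: \frac{11}{50} e_{3} + \frac{11}{25} e_{12} - \frac{1178}{25} e_{13} + \frac{46471}{300} e_{23} - \frac{56551}{450} e_{123}
step 5: -\frac{56551}{450} e_{123}
Answer: -\frac{56551}{450} e_{123}


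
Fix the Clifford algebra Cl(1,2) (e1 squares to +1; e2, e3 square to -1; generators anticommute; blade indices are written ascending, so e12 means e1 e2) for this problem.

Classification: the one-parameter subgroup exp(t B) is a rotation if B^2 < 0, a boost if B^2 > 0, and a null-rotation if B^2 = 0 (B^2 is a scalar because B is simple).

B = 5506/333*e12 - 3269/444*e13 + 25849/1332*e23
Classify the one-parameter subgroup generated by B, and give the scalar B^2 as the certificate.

B^2 term by term: the squares give (5506/333)^2*(e12)^2 + (-3269/444)^2*(e13)^2 + (25849/1332)^2*(e23)^2 = 30316036/110889*(+1) + 10686361/197136*(+1) + 668170801/1774224*(-1) = -49 (each basis 2-blade squares to minus the product of its generators' squares); cross terms between blades sharing an index anticommute and cancel. So B^2 = -49.
Answer: rotation, certificate B^2 = -49. Key observation: B^2 = -49 is a conjugation invariant, so its sign decides the class regardless of the surface form of B.


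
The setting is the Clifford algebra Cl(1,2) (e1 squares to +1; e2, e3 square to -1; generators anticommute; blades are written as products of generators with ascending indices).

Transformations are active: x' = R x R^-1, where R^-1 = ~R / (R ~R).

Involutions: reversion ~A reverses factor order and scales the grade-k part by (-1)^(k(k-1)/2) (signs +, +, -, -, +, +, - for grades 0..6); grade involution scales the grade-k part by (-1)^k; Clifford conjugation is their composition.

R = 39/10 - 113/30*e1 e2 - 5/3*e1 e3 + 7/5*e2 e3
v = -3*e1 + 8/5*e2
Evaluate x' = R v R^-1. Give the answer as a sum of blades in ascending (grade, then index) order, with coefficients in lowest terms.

~R = 39/10 + 113/30*e1 e2 + 5/3*e1 e3 - 7/5*e2 e3, and R ~R = 46/225, so R^-1 = ~R / (46/225).
R v = -851/150*e1 - 253/50*e2 - 69/25*e3 - 23/15*e1 e2 e3
Answer: -4689/20*e1 - 3393/20*e2 - 809/5*e3


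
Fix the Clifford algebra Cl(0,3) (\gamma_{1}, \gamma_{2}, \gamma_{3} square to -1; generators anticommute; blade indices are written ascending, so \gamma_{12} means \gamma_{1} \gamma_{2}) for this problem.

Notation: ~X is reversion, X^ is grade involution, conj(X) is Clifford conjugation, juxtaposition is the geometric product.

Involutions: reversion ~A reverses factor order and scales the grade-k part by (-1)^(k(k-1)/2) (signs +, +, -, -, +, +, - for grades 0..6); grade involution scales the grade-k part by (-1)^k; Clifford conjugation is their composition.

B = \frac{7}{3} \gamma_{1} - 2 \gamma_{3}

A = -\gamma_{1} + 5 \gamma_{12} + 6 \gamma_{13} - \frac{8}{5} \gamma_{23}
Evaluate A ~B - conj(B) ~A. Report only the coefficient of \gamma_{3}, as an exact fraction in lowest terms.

first term: \frac{7}{3} + 12 \gamma_{1} + \frac{127}{15} \gamma_{2} + 14 \gamma_{3} + 2 \gamma_{13} - \frac{206}{15} \gamma_{123}
second term: -\frac{7}{3} - 12 \gamma_{1} - \frac{127}{15} \gamma_{2} - 14 \gamma_{3} + 2 \gamma_{13} - \frac{206}{15} \gamma_{123}
Answer: 28


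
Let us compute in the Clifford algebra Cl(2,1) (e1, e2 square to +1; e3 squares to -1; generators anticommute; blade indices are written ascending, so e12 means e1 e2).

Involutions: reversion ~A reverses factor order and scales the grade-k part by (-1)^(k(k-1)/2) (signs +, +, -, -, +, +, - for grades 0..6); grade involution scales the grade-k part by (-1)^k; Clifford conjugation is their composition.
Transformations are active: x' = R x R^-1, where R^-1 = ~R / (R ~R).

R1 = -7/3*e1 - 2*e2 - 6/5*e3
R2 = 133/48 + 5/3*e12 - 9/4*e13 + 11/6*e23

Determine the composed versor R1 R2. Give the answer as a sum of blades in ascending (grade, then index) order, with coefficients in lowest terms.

Distribute over the terms of R1 (each basis-blade product reordered to ascending indices, repeated generators contracted through their squares):
(-7/3*e1) R2 = -931/144*e1 - 35/9*e2 + 21/4*e3 - 77/18*e123
(-2*e2) R2 = 10/3*e1 - 133/24*e2 - 11/3*e3 - 9/2*e123
(-6/5*e3) R2 = 27/10*e1 - 11/5*e2 - 133/40*e3 - 2*e123
Summing the partial products and collecting blades:
Answer: -311/720*e1 - 4187/360*e2 - 209/120*e3 - 97/9*e123


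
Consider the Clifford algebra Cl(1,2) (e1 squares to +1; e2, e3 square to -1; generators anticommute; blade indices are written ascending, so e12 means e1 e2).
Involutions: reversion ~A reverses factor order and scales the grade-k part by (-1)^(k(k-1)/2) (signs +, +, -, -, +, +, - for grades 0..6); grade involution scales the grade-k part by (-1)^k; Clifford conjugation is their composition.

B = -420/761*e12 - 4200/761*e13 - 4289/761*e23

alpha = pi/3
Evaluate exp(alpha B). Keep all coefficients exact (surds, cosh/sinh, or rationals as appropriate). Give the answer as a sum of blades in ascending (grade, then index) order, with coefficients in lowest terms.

B^2 term by term: the squares give (-420/761)^2*(e12)^2 + (-4200/761)^2*(e13)^2 + (-4289/761)^2*(e23)^2 = 176400/579121*(+1) + 17640000/579121*(+1) + 18395521/579121*(-1) = -1 (each basis 2-blade squares to minus the product of its generators' squares); cross terms between blades sharing an index anticommute and cancel. So B^2 = -1.
B^2 = -1 — B^2 < 0, so the exponential closes trigonometrically: l = 1, alpha*l = pi/3, so exp(alpha B) = cos(pi/3) + (sin(pi/3)/1)*B = 1/2 + (sqrt(3)/2)*B.
Answer: 1/2 - 210*sqrt(3)/761*e12 - 2100*sqrt(3)/761*e13 - 4289*sqrt(3)/1522*e23


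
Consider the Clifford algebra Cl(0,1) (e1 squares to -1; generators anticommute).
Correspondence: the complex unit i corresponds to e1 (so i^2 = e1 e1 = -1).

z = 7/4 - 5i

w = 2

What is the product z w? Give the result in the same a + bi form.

In blades: z = 7/4 - 5*e1, w = 2.
Distribute z over w term by term (generator squares from the signature, products reordered to ascending indices): (7/4)*w = 7/2; (-5*e1)*w = -10*e1.
Sum: 7/2 - 10*e1; translating back through the correspondence:
Answer: 7/2 - 10i


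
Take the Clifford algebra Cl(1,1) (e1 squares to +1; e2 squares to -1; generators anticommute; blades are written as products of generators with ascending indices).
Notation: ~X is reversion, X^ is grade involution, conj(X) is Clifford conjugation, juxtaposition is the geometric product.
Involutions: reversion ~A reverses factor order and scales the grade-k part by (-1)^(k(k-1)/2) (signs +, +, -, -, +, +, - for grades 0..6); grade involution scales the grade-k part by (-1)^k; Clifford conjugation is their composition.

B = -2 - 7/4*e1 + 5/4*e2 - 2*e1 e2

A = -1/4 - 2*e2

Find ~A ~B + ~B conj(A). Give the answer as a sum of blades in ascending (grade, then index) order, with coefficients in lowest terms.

first term: 3 - 57/16*e1 + 59/16*e2 - 4*e1 e2
second term: -2 - 57/16*e1 - 69/16*e2 - 4*e1 e2
Answer: 1 - 57/8*e1 - 5/8*e2 - 8*e1 e2


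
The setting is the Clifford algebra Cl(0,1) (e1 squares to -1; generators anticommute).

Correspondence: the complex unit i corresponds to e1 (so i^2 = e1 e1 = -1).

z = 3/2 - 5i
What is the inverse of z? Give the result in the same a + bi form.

In blades: z = 3/2 - 5*e1.
With qbar = 3/2 + 5*e1 (scalar fixed, mapped units negated), z qbar = 109/4 (the sum of squared coefficients), so z^-1 = qbar / (109/4) = 6/109 + 20/109*e1; translating back:
Answer: 6/109 + 20/109*i


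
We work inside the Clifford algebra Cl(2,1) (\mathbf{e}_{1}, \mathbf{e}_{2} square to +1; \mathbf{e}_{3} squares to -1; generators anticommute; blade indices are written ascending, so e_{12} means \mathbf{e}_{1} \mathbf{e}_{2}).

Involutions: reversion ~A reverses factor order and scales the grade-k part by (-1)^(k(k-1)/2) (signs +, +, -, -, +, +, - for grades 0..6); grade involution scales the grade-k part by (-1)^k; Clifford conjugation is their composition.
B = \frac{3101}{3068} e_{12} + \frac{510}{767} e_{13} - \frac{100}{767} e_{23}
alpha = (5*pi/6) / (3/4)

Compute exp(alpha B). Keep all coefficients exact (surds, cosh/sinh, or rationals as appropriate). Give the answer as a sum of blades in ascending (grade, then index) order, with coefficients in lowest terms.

B^2 term by term: the squares give (\frac{3101}{3068})^2*(e_{12})^2 + (\frac{510}{767})^2*(e_{13})^2 + (-\frac{100}{767})^2*(e_{23})^2 = \frac{9616201}{9412624}*(-1) + \frac{260100}{588289}*(+1) + \frac{10000}{588289}*(+1) = -\frac{9}{16} (each basis 2-blade squares to minus the product of its generators' squares); cross terms between blades sharing an index anticommute and cancel. So B^2 = -\frac{9}{16}.
B^2 = -\frac{9}{16} — a negative square means the series sums to a rotation: l = \frac{3}{4}, alpha*l = \frac{5 \pi}{6}, so exp(alpha B) = cos(\frac{5 \pi}{6}) + (sin(\frac{5 \pi}{6})/(\frac{3}{4}))*B = - \frac{\sqrt{3}}{2} + (\frac{2}{3})*B.
Answer: - \frac{\sqrt{3}}{2} + \frac{3101}{4602} e_{12} + \frac{340}{767} e_{13} - \frac{200}{2301} e_{23}


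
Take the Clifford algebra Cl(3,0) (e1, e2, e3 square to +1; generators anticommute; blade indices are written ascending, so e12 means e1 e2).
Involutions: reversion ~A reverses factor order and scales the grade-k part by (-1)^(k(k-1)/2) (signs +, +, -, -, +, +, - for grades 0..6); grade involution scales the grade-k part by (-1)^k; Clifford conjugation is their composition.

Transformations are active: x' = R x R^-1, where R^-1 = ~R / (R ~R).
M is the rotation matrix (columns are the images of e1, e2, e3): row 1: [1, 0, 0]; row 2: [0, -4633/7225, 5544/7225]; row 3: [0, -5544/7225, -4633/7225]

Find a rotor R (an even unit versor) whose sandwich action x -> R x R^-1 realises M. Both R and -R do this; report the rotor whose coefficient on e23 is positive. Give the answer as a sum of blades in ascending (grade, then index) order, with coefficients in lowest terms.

Method: write R = a + b12*e12 + b13*e13 + b23*e23 with a^2 + b12^2 + b13^2 + b23^2 = 1 (so R^-1 = ~R). Expanding the columns R e_j ~R gives tr M = 4a^2 - 1 and, from the antisymmetric part, M21 - M12 = -4a*b12, M13 - M31 = 4a*b13, M32 - M23 = -4a*b23.
Here tr M = -2041/7225, so a^2 = (1 + tr M)/4 = 1296/7225 and a = ±36/85. Taking a = 36/85: M21 - M12 = 0, M13 - M31 = 0, M32 - M23 = -11088/7225, giving b12 = 0, b13 = 0, b23 = 77/85, i.e. R = 36/85 + 77/85*e23.
Its e23 coefficient is already positive.
Answer: 36/85 + 77/85*e23. Sheet selection: the two-to-one cover makes ±R indistinguishable at the matrix level (trace -2041/7225), so uniqueness comes from the required sign on e23.


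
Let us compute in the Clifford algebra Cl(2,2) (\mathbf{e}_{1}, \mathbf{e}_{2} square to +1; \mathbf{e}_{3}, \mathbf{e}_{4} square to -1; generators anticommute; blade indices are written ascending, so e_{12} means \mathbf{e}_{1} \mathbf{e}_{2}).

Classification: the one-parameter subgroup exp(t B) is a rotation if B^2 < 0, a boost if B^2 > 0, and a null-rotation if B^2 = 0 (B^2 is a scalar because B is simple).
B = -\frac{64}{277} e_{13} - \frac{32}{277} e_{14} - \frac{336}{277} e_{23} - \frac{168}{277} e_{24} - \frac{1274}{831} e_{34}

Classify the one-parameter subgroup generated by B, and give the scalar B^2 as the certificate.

B^2 term by term: the squares give (-\frac{64}{277})^2*(e_{13})^2 + (-\frac{32}{277})^2*(e_{14})^2 + (-\frac{336}{277})^2*(e_{23})^2 + (-\frac{168}{277})^2*(e_{24})^2 + (-\frac{1274}{831})^2*(e_{34})^2 = \frac{4096}{76729}*(+1) + \frac{1024}{76729}*(+1) + \frac{112896}{76729}*(+1) + \frac{28224}{76729}*(+1) + \frac{1623076}{690561}*(-1) = -\frac{4}{9} (each basis 2-blade squares to minus the product of its generators' squares); cross terms between blades sharing an index anticommute and cancel; the commuting (index-disjoint) pairs give grade-4 terms 2*c*c'*(blade product), which cancel blade by blade — e_{1234}: -\frac{21504}{76729} + \frac{21504}{76729} = 0 — confirming B is simple. So B^2 = -\frac{4}{9}.
Answer: rotation, certificate B^2 = -\frac{4}{9}. One invariant decides it: the square -\frac{4}{9} survives every conjugation, and its sign is exactly the classification.


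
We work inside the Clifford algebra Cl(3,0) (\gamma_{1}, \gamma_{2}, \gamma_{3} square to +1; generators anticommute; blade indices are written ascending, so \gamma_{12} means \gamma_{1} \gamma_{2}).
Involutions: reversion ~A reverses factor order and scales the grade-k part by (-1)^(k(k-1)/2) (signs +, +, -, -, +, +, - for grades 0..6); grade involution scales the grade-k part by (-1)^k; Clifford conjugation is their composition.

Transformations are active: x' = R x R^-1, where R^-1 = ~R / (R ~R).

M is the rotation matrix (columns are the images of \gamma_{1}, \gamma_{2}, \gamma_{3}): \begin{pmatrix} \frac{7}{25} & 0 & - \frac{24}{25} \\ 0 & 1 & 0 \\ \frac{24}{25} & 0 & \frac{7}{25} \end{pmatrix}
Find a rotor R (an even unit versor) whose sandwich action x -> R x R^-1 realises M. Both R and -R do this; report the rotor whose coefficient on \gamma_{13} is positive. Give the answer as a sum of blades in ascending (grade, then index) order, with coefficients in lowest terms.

Method: write R = a + b12*\gamma_{12} + b13*\gamma_{13} + b23*\gamma_{23} with a^2 + b12^2 + b13^2 + b23^2 = 1 (so R^-1 = ~R). Expanding the columns R e_j ~R gives tr M = 4a^2 - 1 and, from the antisymmetric part, M21 - M12 = -4a*b12, M13 - M31 = 4a*b13, M32 - M23 = -4a*b23.
Here tr M = \frac{39}{25}, so a^2 = (1 + tr M)/4 = \frac{16}{25} and a = ±\frac{4}{5}. Taking a = \frac{4}{5}: M21 - M12 = 0, M13 - M31 = -\frac{48}{25}, M32 - M23 = 0, giving b12 = 0, b13 = -\frac{3}{5}, b23 = 0, i.e. R = \frac{4}{5} - \frac{3}{5} \gamma_{13}.
Its \gamma_{13} coefficient is negative, so report the other preimage -R.
Answer: -\frac{4}{5} + \frac{3}{5} \gamma_{13}. Uniqueness: Spin(3) -> SO(3) maps R and -R to the same rotation of trace \frac{39}{25}; fixing the sign of the \gamma_{13} coefficient removes the ambiguity.


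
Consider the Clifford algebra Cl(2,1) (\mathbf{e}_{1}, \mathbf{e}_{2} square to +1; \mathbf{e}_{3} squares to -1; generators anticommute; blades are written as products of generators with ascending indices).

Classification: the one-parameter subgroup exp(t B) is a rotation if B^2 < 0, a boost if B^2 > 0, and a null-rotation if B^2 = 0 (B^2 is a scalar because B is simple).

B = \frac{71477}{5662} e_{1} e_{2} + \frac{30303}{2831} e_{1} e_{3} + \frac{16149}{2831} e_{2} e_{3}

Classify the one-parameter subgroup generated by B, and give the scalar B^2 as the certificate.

B^2 term by term: the squares give (\frac{71477}{5662})^2*(e_{1} e_{2})^2 + (\frac{30303}{2831})^2*(e_{1} e_{3})^2 + (\frac{16149}{2831})^2*(e_{2} e_{3})^2 = \frac{5108961529}{32058244}*(-1) + \frac{918271809}{8014561}*(+1) + \frac{260790201}{8014561}*(+1) = -\frac{49}{4} (each basis 2-blade squares to minus the product of its generators' squares); cross terms between blades sharing an index anticommute and cancel. So B^2 = -\frac{49}{4}.
Answer: rotation, certificate B^2 = -\frac{49}{4}. No conjugation can change B^2 = -\frac{49}{4}; the sign gives the class.


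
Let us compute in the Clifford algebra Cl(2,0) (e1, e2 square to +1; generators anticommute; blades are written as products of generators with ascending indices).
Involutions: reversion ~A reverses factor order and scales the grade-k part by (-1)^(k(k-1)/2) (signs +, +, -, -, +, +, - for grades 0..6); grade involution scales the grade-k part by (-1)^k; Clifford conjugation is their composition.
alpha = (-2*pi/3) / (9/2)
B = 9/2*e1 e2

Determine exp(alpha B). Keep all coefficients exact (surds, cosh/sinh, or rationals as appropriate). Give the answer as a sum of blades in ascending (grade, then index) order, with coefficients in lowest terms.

B^2 = (9/2)^2*(e1 e2)^2 = 81/4*(-1) = -81/4 (a basis 2-blade squares to minus the product of its generators' squares).
B^2 = -81/4 — a negative square means the series sums to a rotation: l = 9/2, alpha*l = -2*pi/3, so exp(alpha B) = cos(-2*pi/3) + (sin(-2*pi/3)/(9/2))*B = -1/2 + (-sqrt(3)/9)*B.
Answer: -1/2 - sqrt(3)/2*e1 e2


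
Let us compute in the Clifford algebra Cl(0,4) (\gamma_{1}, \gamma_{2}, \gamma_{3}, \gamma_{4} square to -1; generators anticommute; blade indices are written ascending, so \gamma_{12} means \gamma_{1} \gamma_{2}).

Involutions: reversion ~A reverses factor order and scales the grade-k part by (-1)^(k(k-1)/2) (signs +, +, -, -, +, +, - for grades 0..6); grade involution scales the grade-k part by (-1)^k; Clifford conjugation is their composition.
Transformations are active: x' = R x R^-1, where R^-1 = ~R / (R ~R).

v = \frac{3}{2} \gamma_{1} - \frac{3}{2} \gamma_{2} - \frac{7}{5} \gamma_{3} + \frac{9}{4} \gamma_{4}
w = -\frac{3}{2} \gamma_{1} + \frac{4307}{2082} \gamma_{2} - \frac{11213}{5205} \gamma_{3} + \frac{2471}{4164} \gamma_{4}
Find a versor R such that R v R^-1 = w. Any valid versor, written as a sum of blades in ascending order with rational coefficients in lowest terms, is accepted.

The midline construction: v and w both square to -\frac{4609}{400}, so reflecting in their sum \frac{592}{1041} \gamma_{2} - \frac{3700}{1041} \gamma_{3} + \frac{2960}{1041} \gamma_{4} exchanges them.
Answer: \frac{592}{1041} \gamma_{2} - \frac{3700}{1041} \gamma_{3} + \frac{2960}{1041} \gamma_{4}


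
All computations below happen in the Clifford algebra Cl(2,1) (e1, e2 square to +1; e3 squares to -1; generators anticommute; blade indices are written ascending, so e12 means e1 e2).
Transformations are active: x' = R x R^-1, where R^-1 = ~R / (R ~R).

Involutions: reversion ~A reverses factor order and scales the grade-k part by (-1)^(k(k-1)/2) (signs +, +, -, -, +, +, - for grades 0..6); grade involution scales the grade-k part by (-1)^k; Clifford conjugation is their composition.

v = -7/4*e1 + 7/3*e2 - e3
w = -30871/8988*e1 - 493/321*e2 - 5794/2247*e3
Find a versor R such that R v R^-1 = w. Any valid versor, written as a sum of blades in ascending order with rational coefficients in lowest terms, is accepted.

The midline construction: v and w both square to 1081/144, so reflecting in their sum -11650/2247*e1 + 256/321*e2 - 8041/2247*e3 exchanges them.
Answer: -11650/2247*e1 + 256/321*e2 - 8041/2247*e3


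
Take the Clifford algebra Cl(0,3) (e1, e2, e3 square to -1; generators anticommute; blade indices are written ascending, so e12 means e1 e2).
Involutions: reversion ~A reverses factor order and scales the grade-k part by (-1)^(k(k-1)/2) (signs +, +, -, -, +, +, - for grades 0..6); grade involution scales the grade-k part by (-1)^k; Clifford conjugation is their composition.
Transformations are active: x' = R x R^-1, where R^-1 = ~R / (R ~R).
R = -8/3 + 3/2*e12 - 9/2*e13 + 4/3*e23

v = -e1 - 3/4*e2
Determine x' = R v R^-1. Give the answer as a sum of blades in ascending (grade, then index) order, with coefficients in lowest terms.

~R = -8/3 - 3/2*e12 + 9/2*e13 - 4/3*e23, and R ~R = 565/18, so R^-1 = ~R / (565/18).
R v = 91/24*e1 + 1/2*e2 + 7/2*e3 - 113/24*e123
Answer: -5/113*e1 - 387/565*e2 - 2361/2260*e3


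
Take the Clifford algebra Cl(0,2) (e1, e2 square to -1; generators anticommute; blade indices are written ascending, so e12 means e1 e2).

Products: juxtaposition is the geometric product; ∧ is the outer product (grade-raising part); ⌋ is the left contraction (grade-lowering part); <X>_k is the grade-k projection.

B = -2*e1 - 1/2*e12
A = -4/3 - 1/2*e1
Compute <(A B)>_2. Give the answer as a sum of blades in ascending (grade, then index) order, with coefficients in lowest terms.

step 1: -1 + 8/3*e1 - 1/4*e2 + 2/3*e12
step 2: 2/3*e12
Answer: 2/3*e12


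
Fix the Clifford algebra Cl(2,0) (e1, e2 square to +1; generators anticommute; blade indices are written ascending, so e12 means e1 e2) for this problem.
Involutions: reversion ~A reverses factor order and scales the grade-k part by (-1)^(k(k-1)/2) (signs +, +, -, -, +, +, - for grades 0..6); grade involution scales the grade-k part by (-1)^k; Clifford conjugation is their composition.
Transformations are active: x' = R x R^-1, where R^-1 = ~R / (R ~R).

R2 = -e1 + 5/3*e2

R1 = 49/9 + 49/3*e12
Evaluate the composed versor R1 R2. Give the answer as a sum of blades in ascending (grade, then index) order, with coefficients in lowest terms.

Distribute over the terms of R1 (each basis-blade product reordered to ascending indices, repeated generators contracted through their squares):
(49/9) R2 = -49/9*e1 + 245/27*e2
(49/3*e12) R2 = 245/9*e1 + 49/3*e2
Summing the partial products and collecting blades:
Answer: 196/9*e1 + 686/27*e2


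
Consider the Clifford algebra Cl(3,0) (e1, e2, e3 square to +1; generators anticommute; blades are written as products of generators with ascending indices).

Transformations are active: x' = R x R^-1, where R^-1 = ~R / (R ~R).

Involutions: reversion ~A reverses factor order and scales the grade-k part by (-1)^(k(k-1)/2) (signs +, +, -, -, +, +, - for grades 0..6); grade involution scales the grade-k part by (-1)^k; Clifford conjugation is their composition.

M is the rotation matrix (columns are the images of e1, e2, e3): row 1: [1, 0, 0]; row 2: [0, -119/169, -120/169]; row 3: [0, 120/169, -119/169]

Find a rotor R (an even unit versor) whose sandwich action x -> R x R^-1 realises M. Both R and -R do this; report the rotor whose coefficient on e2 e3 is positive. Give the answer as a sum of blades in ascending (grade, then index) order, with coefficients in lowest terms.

Method: write R = a + b12*e1 e2 + b13*e1 e3 + b23*e2 e3 with a^2 + b12^2 + b13^2 + b23^2 = 1 (so R^-1 = ~R). Expanding the columns R e_j ~R gives tr M = 4a^2 - 1 and, from the antisymmetric part, M21 - M12 = -4a*b12, M13 - M31 = 4a*b13, M32 - M23 = -4a*b23.
Here tr M = -69/169, so a^2 = (1 + tr M)/4 = 25/169 and a = ±5/13. Taking a = 5/13: M21 - M12 = 0, M13 - M31 = 0, M32 - M23 = 240/169, giving b12 = 0, b13 = 0, b23 = -12/13, i.e. R = 5/13 - 12/13*e2 e3.
Its e2 e3 coefficient is negative, so report the other preimage -R.
Answer: -5/13 + 12/13*e2 e3. Uniqueness: Spin(3) -> SO(3) maps R and -R to the same rotation of trace -69/169; fixing the sign of the e2 e3 coefficient removes the ambiguity.


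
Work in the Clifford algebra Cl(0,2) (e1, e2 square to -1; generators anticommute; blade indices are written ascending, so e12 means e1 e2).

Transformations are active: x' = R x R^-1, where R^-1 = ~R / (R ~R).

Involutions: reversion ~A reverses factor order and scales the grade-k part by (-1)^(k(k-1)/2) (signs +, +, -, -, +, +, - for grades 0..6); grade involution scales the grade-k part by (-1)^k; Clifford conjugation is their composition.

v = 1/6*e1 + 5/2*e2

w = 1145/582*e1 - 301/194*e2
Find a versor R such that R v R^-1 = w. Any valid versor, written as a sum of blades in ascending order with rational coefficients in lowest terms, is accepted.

Reasoning: v^2 = w^2 = -113/18 since conjugation preserves the quadratic form; R = v + w = 207/97*e1 + 92/97*e2 is then valid when invertible, keeping its own part and reversing (v - w)/2.
Answer: 207/97*e1 + 92/97*e2


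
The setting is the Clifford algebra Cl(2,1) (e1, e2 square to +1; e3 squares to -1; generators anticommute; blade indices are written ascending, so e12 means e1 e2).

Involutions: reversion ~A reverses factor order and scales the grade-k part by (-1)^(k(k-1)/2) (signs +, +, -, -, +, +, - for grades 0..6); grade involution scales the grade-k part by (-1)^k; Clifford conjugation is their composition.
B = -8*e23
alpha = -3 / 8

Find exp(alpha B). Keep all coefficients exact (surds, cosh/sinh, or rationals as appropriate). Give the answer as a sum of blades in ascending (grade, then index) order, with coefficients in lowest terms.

B^2 = (-8)^2*(e23)^2 = 64*(+1) = 64 (a basis 2-blade squares to minus the product of its generators' squares).
B^2 = 64 — the positive square puts this in the hyperbolic regime; l = 8, alpha*l = -3, so exp(alpha B) = cosh(-3) + (sinh(-3)/8)*B = cosh(3) + (-sinh(3)/8)*B.
Answer: cosh(3) + sinh(3)*e23


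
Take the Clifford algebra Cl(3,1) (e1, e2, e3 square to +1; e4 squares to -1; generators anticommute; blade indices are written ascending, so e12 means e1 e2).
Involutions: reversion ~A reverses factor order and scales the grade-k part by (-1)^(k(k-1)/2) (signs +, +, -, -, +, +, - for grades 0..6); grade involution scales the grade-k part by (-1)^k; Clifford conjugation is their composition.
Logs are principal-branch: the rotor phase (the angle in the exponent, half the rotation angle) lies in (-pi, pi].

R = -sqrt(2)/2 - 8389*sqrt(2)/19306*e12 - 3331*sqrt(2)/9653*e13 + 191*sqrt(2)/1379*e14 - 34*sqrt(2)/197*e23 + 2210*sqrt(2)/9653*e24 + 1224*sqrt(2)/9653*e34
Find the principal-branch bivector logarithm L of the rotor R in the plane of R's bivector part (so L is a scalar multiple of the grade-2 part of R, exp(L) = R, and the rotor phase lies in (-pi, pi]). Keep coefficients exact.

The scalar part of R is -sqrt(2)/2, so the principal-branch rotor phase is pinned; divide the bivector part by its sine to get the unit plane — L is the phase times that plane.
Concretely: cos(phase) = -sqrt(2)/2 gives phase = ±3*pi/4, and since phase/sin(phase) is even the sign is immaterial: L = (phase/sin(phase)) * <R>_2 = (3*sqrt(2)*pi/4) * <R>_2.
Answer: -25167*pi/38612*e12 - 9993*pi/19306*e13 + 573*pi/2758*e14 - 51*pi/197*e23 + 3315*pi/9653*e24 + 1836*pi/9653*e34


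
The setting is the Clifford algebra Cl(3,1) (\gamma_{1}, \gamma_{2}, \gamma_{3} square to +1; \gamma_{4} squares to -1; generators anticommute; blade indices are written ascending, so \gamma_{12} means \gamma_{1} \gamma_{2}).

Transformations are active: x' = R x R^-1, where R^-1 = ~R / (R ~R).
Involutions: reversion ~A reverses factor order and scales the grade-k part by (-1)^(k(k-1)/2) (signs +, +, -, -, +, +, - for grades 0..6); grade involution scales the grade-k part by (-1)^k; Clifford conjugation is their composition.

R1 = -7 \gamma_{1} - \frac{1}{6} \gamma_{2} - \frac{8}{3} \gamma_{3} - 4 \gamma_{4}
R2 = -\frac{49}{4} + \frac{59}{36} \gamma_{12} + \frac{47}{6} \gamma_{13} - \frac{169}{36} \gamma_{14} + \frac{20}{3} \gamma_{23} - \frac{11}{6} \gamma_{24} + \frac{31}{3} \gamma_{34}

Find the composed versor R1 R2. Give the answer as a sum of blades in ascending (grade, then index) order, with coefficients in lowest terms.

Distribute over the terms of R1 (each basis-blade product reordered to ascending indices, repeated generators contracted through their squares):
(-7 \gamma_{1}) R2 = \frac{343}{4} \gamma_{1} - \frac{413}{36} \gamma_{2} - \frac{329}{6} \gamma_{3} + \frac{1183}{36} \gamma_{4} - \frac{140}{3} \gamma_{123} + \frac{77}{6} \gamma_{124} - \frac{217}{3} \gamma_{134}
(-\frac{1}{6} \gamma_{2}) R2 = \frac{59}{216} \gamma_{1} + \frac{49}{24} \gamma_{2} - \frac{10}{9} \gamma_{3} + \frac{11}{36} \gamma_{4} + \frac{47}{36} \gamma_{123} - \frac{169}{216} \gamma_{124} - \frac{31}{18} \gamma_{234}
(-\frac{8}{3} \gamma_{3}) R2 = \frac{188}{9} \gamma_{1} + \frac{160}{9} \gamma_{2} + \frac{98}{3} \gamma_{3} - \frac{248}{9} \gamma_{4} - \frac{118}{27} \gamma_{123} - \frac{338}{27} \gamma_{134} - \frac{44}{9} \gamma_{234}
(-4 \gamma_{4}) R2 = \frac{169}{9} \gamma_{1} + \frac{22}{3} \gamma_{2} - \frac{124}{3} \gamma_{3} + 49 \gamma_{4} - \frac{59}{9} \gamma_{124} - \frac{94}{3} \gamma_{134} - \frac{80}{3} \gamma_{234}
Summing the partial products and collecting blades:
Answer: \frac{27149}{216} \gamma_{1} + \frac{1129}{72} \gamma_{2} - \frac{1163}{18} \gamma_{3} + \frac{983}{18} \gamma_{4} - \frac{5371}{108} \gamma_{123} + \frac{1187}{216} \gamma_{124} - \frac{3137}{27} \gamma_{134} - \frac{599}{18} \gamma_{234}


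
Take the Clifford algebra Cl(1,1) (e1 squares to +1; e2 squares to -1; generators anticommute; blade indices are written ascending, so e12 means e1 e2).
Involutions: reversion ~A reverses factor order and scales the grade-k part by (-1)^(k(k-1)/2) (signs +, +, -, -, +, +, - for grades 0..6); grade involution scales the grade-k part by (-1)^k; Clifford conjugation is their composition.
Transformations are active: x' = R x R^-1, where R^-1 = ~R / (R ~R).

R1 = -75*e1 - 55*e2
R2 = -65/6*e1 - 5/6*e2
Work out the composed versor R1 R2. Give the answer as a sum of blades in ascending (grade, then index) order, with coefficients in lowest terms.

Distribute over the terms of R1 (each basis-blade product reordered to ascending indices, repeated generators contracted through their squares):
(-75*e1) R2 = 1625/2 + 125/2*e12
(-55*e2) R2 = -275/6 - 3575/6*e12
Summing the partial products and collecting blades:
Answer: 2300/3 - 1600/3*e12


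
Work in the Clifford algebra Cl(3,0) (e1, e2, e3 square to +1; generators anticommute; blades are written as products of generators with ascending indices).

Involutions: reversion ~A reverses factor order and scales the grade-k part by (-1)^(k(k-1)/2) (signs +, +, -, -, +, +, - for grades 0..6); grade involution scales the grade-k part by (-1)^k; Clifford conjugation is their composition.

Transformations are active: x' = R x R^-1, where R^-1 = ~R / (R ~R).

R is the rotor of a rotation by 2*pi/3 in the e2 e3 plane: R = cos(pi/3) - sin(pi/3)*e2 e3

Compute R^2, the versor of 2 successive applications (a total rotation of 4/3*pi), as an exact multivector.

Rotor phase runs at HALF the rotation angle; powers of one rotor simply add phase, so after 2 steps in e2 e3 the phase is 2*pi/3 = 2*pi/3 and R^2 = cos(2*pi/3) - sin(2*pi/3)*e2 e3.
cos(2*pi/3) = -1/2 and sin(2*pi/3) = sqrt(3)/2, so R^2 = -1/2 - sqrt(3)/2*e2 e3. The net rotation is 4/3*pi; the rotor keeps the half-angle phase exactly.
Answer: -1/2 - sqrt(3)/2*e2 e3


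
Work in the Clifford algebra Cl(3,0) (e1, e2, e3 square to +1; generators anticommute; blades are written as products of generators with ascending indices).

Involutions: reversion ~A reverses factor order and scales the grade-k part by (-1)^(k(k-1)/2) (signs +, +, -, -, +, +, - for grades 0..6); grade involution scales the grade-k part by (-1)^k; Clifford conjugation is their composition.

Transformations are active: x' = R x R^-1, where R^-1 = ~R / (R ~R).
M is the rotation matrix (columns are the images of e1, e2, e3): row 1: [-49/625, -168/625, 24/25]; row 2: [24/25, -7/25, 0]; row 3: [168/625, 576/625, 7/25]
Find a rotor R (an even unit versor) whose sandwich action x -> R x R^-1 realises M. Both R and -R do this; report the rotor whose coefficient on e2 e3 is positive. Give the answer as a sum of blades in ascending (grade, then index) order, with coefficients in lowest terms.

Method: write R = a + b12*e1 e2 + b13*e1 e3 + b23*e2 e3 with a^2 + b12^2 + b13^2 + b23^2 = 1 (so R^-1 = ~R). Expanding the columns R e_j ~R gives tr M = 4a^2 - 1 and, from the antisymmetric part, M21 - M12 = -4a*b12, M13 - M31 = 4a*b13, M32 - M23 = -4a*b23.
Here tr M = -49/625, so a^2 = (1 + tr M)/4 = 144/625 and a = ±12/25. Taking a = 12/25: M21 - M12 = 768/625, M13 - M31 = 432/625, M32 - M23 = 576/625, giving b12 = -16/25, b13 = 9/25, b23 = -12/25, i.e. R = 12/25 - 16/25*e1 e2 + 9/25*e1 e3 - 12/25*e2 e3.
Its e2 e3 coefficient is negative, so report the other preimage -R.
Answer: -12/25 + 16/25*e1 e2 - 9/25*e1 e3 + 12/25*e2 e3. Key observation: the double cover Spin(3) -> SO(3) sends R and -R to the same matrix (trace -49/625 here), so the stated sign of the e2 e3 coefficient is what selects one sheet.


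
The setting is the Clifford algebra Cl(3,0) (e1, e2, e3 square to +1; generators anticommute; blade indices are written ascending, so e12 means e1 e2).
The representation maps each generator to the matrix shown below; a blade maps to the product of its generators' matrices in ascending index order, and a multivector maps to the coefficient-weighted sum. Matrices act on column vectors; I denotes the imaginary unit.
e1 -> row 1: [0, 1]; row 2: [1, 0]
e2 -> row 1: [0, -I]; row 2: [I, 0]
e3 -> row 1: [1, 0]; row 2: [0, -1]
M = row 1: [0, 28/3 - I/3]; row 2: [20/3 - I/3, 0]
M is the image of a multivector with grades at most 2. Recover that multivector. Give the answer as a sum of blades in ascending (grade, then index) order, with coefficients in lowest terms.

Method: 1, rho(e1), rho(e2), rho(e3) form a trace-orthogonal basis of the 2x2 complex matrices (tr(X Y) = 2 if X = Y, else 0), so M = m0*1 + m1*rho(e1) + m2*rho(e2) + m3*rho(e3) with m0 = tr(M)/2 = 0, m1 = tr(M rho(e1))/2 = 8 - I/3, m2 = tr(M rho(e2))/2 = 4*I/3, m3 = tr(M rho(e3))/2 = 0.
Multiplying table entries, the bivector images are rho(e12) = I*rho(e3), rho(e13) = -I*rho(e2), rho(e23) = I*rho(e1); with real blade coefficients the real parts of m0..m3 are the coefficients of 1, e1, e2, e3 and the imaginary parts give the bivectors (e23: Im m1, e13: -Im m2, e12: Im m3).
Answer: 8*e1 - 4/3*e13 - 1/3*e23
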